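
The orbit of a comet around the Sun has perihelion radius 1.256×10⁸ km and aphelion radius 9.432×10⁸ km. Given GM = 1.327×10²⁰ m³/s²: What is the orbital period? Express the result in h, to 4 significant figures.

Semi-major axis a = (r_p + r_a)/2 = (1.2560×10⁸ + 9.4320×10⁸)/2 = 5.3440×10⁸ km = 5.344×10¹¹ m.
By Kepler's third law T = 2π√(a³/μ) = 2π × 3.391×10⁷ = 2.131×10⁸ s.
= 59190 h.

T ≈ 59190 h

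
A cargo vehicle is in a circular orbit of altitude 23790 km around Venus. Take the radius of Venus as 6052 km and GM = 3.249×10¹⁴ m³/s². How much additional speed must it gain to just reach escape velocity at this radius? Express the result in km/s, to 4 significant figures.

Δv ≈ 1.367 km/s

r = 6052 + 23790 = 29842 km = 2.9842×10⁷ m.
Circular speed v_c = √(μ/r) = 3300 m/s.
Escape speed v_esc = √(2μ/r) = √2 × v_c = 4666 m/s.
Δv = v_esc − v_c = 1367 m/s = 1.367 km/s.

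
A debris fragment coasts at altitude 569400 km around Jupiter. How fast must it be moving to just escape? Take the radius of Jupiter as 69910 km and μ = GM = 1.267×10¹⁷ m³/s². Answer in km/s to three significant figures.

v_esc ≈ 19.9 km/s

r = 69910 + 569400 = 639310 km = 6.3931×10⁸ m.
Escape speed v_esc = √(2μ/r) = √(2 × 1.267×10¹⁷ / 6.393×10⁸) = √(3.964×10⁸) = 19910 m/s.
= 19.91 km/s.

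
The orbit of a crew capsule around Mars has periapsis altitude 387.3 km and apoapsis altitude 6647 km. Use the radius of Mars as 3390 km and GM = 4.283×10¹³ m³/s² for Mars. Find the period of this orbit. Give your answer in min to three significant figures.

r_p = 3390 + 387.3 = 3777.3 km = 3.7773×10⁶ m.
r_a = 3390 + 6647 = 10037 km = 1.0037×10⁷ m.
Semi-major axis a = (r_p + r_a)/2 = (3777.3 + 10037)/2 = 6907.1 km = 6.907×10⁶ m.
By Kepler's third law T = 2π√(a³/μ) = 2π × 2.774×10³ = 1.743×10⁴ s.
= 290.5 min.

T ≈ 290 min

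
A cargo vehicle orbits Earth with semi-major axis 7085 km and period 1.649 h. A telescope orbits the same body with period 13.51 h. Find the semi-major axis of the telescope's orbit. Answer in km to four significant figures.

Kepler's third law: a³ ∝ T², so a₂ = a₁ (T₂/T₁)^(2/3).
T₂/T₁ = 8.193, (T₂/T₁)^(2/3) = 4.064.
a₂ = 7085 × 4.064 = 28790 km.

a₂ ≈ 28790 km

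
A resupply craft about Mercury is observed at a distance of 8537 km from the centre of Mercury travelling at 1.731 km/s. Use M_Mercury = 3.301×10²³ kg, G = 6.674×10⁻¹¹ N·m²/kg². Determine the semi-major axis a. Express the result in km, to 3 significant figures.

μ = GM = 6.674×10⁻¹¹ × 3.301×10²³ = 2.203×10¹³ m³/s².
r = 8.537×10⁶ m.
Specific orbital energy ε = v²/2 − μ/r = (1731)²/2 − 2.203×10¹³/8.537×10⁶ = -1.082×10⁶ J/kg.
Since ε = −μ/(2a), a = −μ/(2ε) = 1.018×10⁷ m = 10176 km.

a ≈ 10200 km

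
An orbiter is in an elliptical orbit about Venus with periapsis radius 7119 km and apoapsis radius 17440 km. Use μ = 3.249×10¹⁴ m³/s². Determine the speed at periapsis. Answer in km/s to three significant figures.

v ≈ 8.05 km/s

Semi-major axis a = (r_p + r_a)/2 = 12280 km = 1.228×10⁷ m.
Vis-viva: v² = μ(2/r − 1/a) = 3.249×10¹⁴ × (2.809×10⁻⁷ − 8.144×10⁻⁸) = 6.482×10⁷ m²/s².
v = 8051 m/s = 8.051 km/s.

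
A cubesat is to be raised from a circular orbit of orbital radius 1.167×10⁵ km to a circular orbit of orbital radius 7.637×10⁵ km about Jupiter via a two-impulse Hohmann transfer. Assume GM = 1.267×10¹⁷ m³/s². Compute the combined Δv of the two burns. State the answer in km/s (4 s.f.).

Δv_total ≈ 16.70 km/s

r₁ = 1.167×10⁵ km = 1.167×10⁸ m.
r₂ = 7.637×10⁵ km = 7.637×10⁸ m.
Transfer ellipse a_t = (r₁ + r₂)/2 = 4.402×10⁸ m.
At r₁: circular v_c1 = √(μ/r₁) = 32950 m/s; transfer-perijove v_p = √[μ(2/r₁ − 1/a_t)] = 43400 m/s.
Δv₁ = v_p − v_c1 = 10450 m/s.
At r₂: circular v_c2 = √(μ/r₂) = 12880 m/s; transfer-apojove v_a = √[μ(2/r₂ − 1/a_t)] = 6632 m/s.
Δv₂ = v_c2 − v_a = 6248 m/s.
Total Δv = Δv₁ + Δv₂ = 16700 m/s = 16.70 km/s.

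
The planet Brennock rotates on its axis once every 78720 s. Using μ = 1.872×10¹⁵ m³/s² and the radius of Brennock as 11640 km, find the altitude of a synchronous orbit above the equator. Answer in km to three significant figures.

A synchronous orbit has period T, so by Kepler's third law a = (μT²/4π²)^(1/3).
μT²/4π² = 1.872×10¹⁵ × (7.872×10⁴)² / 39.48 = 2.938×10²³ m³.
a = 6.648×10⁷ m = 66482 km.
Altitude h = a − R = 66482 − 11640 = 54842 km.

h_sync ≈ 54800 km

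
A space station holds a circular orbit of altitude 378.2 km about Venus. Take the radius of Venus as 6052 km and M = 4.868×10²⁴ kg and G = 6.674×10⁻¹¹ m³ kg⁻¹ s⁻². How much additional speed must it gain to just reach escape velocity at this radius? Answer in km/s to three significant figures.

μ = GM = 6.674×10⁻¹¹ × 4.868×10²⁴ = 3.249×10¹⁴ m³/s².
r = 6052 + 378.2 = 6430.2 km = 6.4302×10⁶ m.
Circular speed v_c = √(μ/r) = 7108 m/s.
Escape speed v_esc = √(2μ/r) = √2 × v_c = 10050 m/s.
Δv = v_esc − v_c = 2944 m/s = 2.944 km/s.

Δv ≈ 2.94 km/s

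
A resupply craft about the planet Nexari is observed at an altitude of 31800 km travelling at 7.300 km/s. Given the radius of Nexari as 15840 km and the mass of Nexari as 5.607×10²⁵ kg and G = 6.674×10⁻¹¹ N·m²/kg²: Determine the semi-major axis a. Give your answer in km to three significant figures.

μ = GM = 6.674×10⁻¹¹ × 5.607×10²⁵ = 3.742×10¹⁵ m³/s².
r = 15840 + 31800 = 47640 km = 4.764×10⁷ m.
Specific orbital energy ε = v²/2 − μ/r = (7300)²/2 − 3.742×10¹⁵/4.764×10⁷ = -5.190×10⁷ J/kg.
Since ε = −μ/(2a), a = −μ/(2ε) = 3.605×10⁷ m = 36048 km.

a ≈ 36000 km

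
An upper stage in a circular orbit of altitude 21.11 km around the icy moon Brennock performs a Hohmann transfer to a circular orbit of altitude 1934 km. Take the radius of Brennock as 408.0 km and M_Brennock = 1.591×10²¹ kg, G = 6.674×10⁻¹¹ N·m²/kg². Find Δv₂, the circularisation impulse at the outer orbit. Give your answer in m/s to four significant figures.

μ = GM = 6.674×10⁻¹¹ × 1.591×10²¹ = 1.062×10¹¹ m³/s².
r₁ = 408.0 + 21.11 = 429.11 km = 4.2911×10⁵ m.
r₂ = 408.0 + 1934 = 2342.0 km = 2.3420×10⁶ m.
Transfer ellipse a_t = (r₁ + r₂)/2 = 1.386×10⁶ m.
At r₁: circular v_c1 = √(μ/r₁) = 497.4 m/s; transfer-periapsis v_p = √[μ(2/r₁ − 1/a_t)] = 646.7 m/s.
At r₂: circular v_c2 = √(μ/r₂) = 212.9 m/s; transfer-apoapsis v_a = √[μ(2/r₂ − 1/a_t)] = 118.5 m/s.
Δv₂ = v_c2 − v_a = 94.43 m/s.

Δv ≈ 94.43 m/s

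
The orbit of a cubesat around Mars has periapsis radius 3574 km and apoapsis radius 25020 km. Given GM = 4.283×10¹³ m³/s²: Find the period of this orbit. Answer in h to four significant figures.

Semi-major axis a = (r_p + r_a)/2 = (3574.0 + 25020)/2 = 14297 km = 1.430×10⁷ m.
By Kepler's third law T = 2π√(a³/μ) = 2π × 8.260×10³ = 5.190×10⁴ s.
= 14.42 h.

T ≈ 14.42 h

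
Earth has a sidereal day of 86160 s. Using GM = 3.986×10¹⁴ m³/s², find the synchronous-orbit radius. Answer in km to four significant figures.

r_sync ≈ 42160 km

A synchronous orbit has period T, so by Kepler's third law a = (μT²/4π²)^(1/3).
μT²/4π² = 3.986×10¹⁴ × (8.616×10⁴)² / 39.48 = 7.495×10²² m³.
a = 4.216×10⁷ m = 42163 km.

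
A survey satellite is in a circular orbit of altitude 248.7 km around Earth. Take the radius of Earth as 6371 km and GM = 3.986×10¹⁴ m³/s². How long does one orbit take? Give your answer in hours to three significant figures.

r = 6371 + 248.7 = 6619.7 km = 6.6197×10⁶ m.
Kepler's third law: T = 2π√(r³/μ) = 2π√((6.620×10⁶)³ / 3.986×10¹⁴).
r³/μ = 7.277×10⁵ s², so T = 2π × 8.531×10² = 5.360×10³ s.
Converting: 5.360×10³ s ÷ 3600 = 1.489 hours.

T ≈ 1.49 hours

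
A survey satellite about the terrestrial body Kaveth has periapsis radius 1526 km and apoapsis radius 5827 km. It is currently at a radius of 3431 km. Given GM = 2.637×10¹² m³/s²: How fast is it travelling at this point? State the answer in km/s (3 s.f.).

Semi-major axis a = (r_p + r_a)/2 = 3676.5 km = 3.676×10⁶ m.
Vis-viva: v² = μ(2/r − 1/a) = 2.637×10¹² × (5.829×10⁻⁷ − 2.720×10⁻⁷) = 8.199×10⁵ m²/s².
v = 905.5 m/s = 0.9055 km/s.

v ≈ 0.905 km/s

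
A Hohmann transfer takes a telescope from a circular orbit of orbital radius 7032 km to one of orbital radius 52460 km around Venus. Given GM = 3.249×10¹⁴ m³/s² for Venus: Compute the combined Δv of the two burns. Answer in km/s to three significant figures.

r₁ = 7032 km = 7.032×10⁶ m.
r₂ = 52460 km = 5.246×10⁷ m.
Transfer ellipse a_t = (r₁ + r₂)/2 = 2.975×10⁷ m.
At r₁: circular v_c1 = √(μ/r₁) = 6797 m/s; transfer-periapsis v_p = √[μ(2/r₁ − 1/a_t)] = 9027 m/s.
Δv₁ = v_p − v_c1 = 2230 m/s.
At r₂: circular v_c2 = √(μ/r₂) = 2489 m/s; transfer-apoapsis v_a = √[μ(2/r₂ − 1/a_t)] = 1210 m/s.
Δv₂ = v_c2 − v_a = 1279 m/s.
Total Δv = Δv₁ + Δv₂ = 3508 m/s = 3.508 km/s.

Δv_total ≈ 3.51 km/s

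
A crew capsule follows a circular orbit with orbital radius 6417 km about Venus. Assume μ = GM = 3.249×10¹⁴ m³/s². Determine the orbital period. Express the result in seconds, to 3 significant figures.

r = 6417 km = 6.417×10⁶ m.
Kepler's third law: T = 2π√(r³/μ) = 2π√((6.417×10⁶)³ / 3.249×10¹⁴).
r³/μ = 8.133×10⁵ s², so T = 2π × 9.018×10² = 5.666×10³ s.

T ≈ 5670 seconds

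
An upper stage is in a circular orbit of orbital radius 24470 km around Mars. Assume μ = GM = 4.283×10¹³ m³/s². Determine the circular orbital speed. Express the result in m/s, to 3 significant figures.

v ≈ 1320 m/s

r = 24470 km = 2.447×10⁷ m.
For a circular orbit v = √(μ/r) = √(4.283×10¹³ / 2.447×10⁷) = √(1.750×10⁶) = 1323 m/s.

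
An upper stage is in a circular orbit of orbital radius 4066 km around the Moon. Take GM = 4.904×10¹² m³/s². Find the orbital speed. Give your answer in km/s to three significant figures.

v ≈ 1.10 km/s

r = 4066 km = 4.066×10⁶ m.
For a circular orbit v = √(μ/r) = √(4.904×10¹² / 4.066×10⁶) = √(1.206×10⁶) = 1098 m/s.
That is 1.098 km/s.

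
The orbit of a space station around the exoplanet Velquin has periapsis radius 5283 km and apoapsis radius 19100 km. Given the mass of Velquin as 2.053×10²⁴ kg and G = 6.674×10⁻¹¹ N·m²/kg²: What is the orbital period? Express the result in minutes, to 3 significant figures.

T ≈ 381 minutes

μ = GM = 6.674×10⁻¹¹ × 2.053×10²⁴ = 1.370×10¹⁴ m³/s².
Semi-major axis a = (r_p + r_a)/2 = (5283.0 + 19100)/2 = 12192 km = 1.219×10⁷ m.
By Kepler's third law T = 2π√(a³/μ) = 2π × 3.637×10³ = 2.285×10⁴ s.
= 380.8 minutes.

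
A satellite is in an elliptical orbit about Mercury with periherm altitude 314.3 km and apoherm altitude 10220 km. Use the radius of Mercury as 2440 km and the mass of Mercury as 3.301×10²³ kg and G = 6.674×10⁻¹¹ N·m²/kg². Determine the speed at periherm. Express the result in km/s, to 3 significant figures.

μ = GM = 6.674×10⁻¹¹ × 3.301×10²³ = 2.203×10¹³ m³/s².
r_p = 2440 + 314.3 = 2754.3 km = 2.7543×10⁶ m.
r_a = 2440 + 10220 = 12660 km = 1.2660×10⁷ m.
Semi-major axis a = (r_p + r_a)/2 = 7707.1 km = 7.707×10⁶ m.
Vis-viva: v² = μ(2/r − 1/a) = 2.203×10¹³ × (7.261×10⁻⁷ − 1.297×10⁻⁷) = 1.314×10⁷ m²/s².
v = 3625 m/s = 3.625 km/s.

v ≈ 3.62 km/s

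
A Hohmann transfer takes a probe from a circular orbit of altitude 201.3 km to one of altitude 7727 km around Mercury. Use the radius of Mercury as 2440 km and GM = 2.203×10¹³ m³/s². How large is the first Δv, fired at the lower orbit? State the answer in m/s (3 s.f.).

r₁ = 2440 + 201.3 = 2641.3 km = 2.6413×10⁶ m.
r₂ = 2440 + 7727 = 10167 km = 1.0167×10⁷ m.
Transfer ellipse a_t = (r₁ + r₂)/2 = 6.404×10⁶ m.
At r₁: circular v_c1 = √(μ/r₁) = 2888 m/s; transfer-periherm v_p = √[μ(2/r₁ − 1/a_t)] = 3639 m/s.
Δv₁ = v_p − v_c1 = 750.8 m/s.

Δv ≈ 751 m/s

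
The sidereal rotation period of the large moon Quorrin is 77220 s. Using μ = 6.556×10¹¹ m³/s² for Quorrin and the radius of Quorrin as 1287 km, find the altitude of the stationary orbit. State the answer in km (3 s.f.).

A synchronous orbit has period T, so by Kepler's third law a = (μT²/4π²)^(1/3).
μT²/4π² = 6.556×10¹¹ × (7.722×10⁴)² / 39.48 = 9.902×10¹⁹ m³.
a = 4.626×10⁶ m = 4626.4 km.
Altitude h = a − R = 4626.4 − 1287 = 3339.4 km.

h_sync ≈ 3340 km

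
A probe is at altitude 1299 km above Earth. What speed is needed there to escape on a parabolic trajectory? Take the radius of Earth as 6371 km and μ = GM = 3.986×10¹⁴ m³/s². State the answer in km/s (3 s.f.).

v_esc ≈ 10.2 km/s

r = 6371 + 1299 = 7670.0 km = 7.6700×10⁶ m.
Escape speed v_esc = √(2μ/r) = √(2 × 3.986×10¹⁴ / 7.670×10⁶) = √(1.039×10⁸) = 10190 m/s.
= 10.19 km/s.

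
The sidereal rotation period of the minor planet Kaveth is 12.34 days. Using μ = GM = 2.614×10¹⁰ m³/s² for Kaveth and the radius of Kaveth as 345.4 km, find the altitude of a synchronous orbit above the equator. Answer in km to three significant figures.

h_sync ≈ 8750 km

T = 12.34 days = 1.066×10⁶ s.
A synchronous orbit has period T, so by Kepler's third law a = (μT²/4π²)^(1/3).
μT²/4π² = 2.614×10¹⁰ × (1.066×10⁶)² / 39.48 = 7.527×10²⁰ m³.
a = 9.096×10⁶ m = 9096.4 km.
Altitude h = a − R = 9096.4 − 345.4 = 8751.0 km.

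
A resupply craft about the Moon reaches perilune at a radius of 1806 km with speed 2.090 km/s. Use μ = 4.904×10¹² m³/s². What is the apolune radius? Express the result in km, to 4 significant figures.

apolune radius ≈ 7423 km

r_p = 1.806×10⁶ m.
Specific energy ε = v²/2 − μ/r = -5.313×10⁵ J/kg, so a = −μ/(2ε) = 4.615×10⁶ m.
The apsides satisfy r_p + r_a = 2a, so the apolune radius is 2a − r_p = 7.423×10⁶ m = 7423.4 km.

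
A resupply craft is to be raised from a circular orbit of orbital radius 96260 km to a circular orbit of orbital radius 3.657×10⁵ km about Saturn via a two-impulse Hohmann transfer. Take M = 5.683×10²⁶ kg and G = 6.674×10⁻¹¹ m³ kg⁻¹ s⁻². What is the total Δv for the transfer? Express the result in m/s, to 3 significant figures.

Δv_total ≈ 8740 m/s

μ = GM = 6.674×10⁻¹¹ × 5.683×10²⁶ = 3.793×10¹⁶ m³/s².
r₁ = 96260 km = 9.626×10⁷ m.
r₂ = 3.657×10⁵ km = 3.657×10⁸ m.
Transfer ellipse a_t = (r₁ + r₂)/2 = 2.310×10⁸ m.
At r₁: circular v_c1 = √(μ/r₁) = 19850 m/s; transfer-perikrone v_p = √[μ(2/r₁ − 1/a_t)] = 24980 m/s.
Δv₁ = v_p − v_c1 = 5127 m/s.
At r₂: circular v_c2 = √(μ/r₂) = 10180 m/s; transfer-apokrone v_a = √[μ(2/r₂ − 1/a_t)] = 6574 m/s.
Δv₂ = v_c2 − v_a = 3610 m/s.
Total Δv = Δv₁ + Δv₂ = 8736 m/s.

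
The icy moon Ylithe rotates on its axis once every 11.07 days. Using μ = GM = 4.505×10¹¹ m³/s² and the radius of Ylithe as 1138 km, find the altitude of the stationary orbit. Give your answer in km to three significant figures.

T = 11.07 days = 9.564×10⁵ s.
A synchronous orbit has period T, so by Kepler's third law a = (μT²/4π²)^(1/3).
μT²/4π² = 4.505×10¹¹ × (9.564×10⁵)² / 39.48 = 1.044×10²² m³.
a = 2.186×10⁷ m = 21855 km.
Altitude h = a − R = 21855 − 1138 = 20717 km.

h_sync ≈ 20700 km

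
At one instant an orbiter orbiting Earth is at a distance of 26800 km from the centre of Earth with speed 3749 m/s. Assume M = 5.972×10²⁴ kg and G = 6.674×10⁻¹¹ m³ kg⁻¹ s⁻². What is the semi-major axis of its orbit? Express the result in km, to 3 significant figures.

μ = GM = 6.674×10⁻¹¹ × 5.972×10²⁴ = 3.986×10¹⁴ m³/s².
r = 2.680×10⁷ m.
Specific orbital energy ε = v²/2 − μ/r = (3749)²/2 − 3.986×10¹⁴/2.680×10⁷ = -7.845×10⁶ J/kg.
Since ε = −μ/(2a), a = −μ/(2ε) = 2.540×10⁷ m = 25404 km.

a ≈ 25400 km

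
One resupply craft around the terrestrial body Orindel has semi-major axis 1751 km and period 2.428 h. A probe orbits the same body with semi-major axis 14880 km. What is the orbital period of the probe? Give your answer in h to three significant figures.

Kepler's third law: T² ∝ a³, so T₂ = T₁ (a₂/a₁)^(3/2).
a₂/a₁ = 8.498, (a₂/a₁)^(3/2) = 24.77.
T₂ = 2.428 × 24.77 = 60.15 h.

T₂ ≈ 60.1 h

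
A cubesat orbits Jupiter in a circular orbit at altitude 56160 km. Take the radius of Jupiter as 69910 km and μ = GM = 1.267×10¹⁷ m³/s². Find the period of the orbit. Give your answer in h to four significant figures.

r = 69910 + 56160 = 126070 km = 1.2607×10⁸ m.
Kepler's third law: T = 2π√(r³/μ) = 2π√((1.261×10⁸)³ / 1.267×10¹⁷).
r³/μ = 1.581×10⁷ s², so T = 2π × 3.977×10³ = 2.499×10⁴ s.
Converting: 2.499×10⁴ s ÷ 3600 = 6.941 h.

T ≈ 6.941 h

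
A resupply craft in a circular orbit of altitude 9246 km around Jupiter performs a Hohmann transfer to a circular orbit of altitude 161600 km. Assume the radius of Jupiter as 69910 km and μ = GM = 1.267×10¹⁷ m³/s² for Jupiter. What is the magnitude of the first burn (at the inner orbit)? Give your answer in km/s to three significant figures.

Δv ≈ 8.83 km/s

r₁ = 69910 + 9246 = 79156 km = 7.9156×10⁷ m.
r₂ = 69910 + 161600 = 231510 km = 2.3151×10⁸ m.
Transfer ellipse a_t = (r₁ + r₂)/2 = 1.553×10⁸ m.
At r₁: circular v_c1 = √(μ/r₁) = 40010 m/s; transfer-perijove v_p = √[μ(2/r₁ − 1/a_t)] = 48840 m/s.
Δv₁ = v_p − v_c1 = 8835 m/s.
= 8.835 km/s.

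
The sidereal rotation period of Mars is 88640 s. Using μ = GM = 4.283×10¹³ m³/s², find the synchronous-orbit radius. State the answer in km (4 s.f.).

r_sync ≈ 20430 km

A synchronous orbit has period T, so by Kepler's third law a = (μT²/4π²)^(1/3).
μT²/4π² = 4.283×10¹³ × (8.864×10⁴)² / 39.48 = 8.524×10²¹ m³.
a = 2.043×10⁷ m = 20428 km.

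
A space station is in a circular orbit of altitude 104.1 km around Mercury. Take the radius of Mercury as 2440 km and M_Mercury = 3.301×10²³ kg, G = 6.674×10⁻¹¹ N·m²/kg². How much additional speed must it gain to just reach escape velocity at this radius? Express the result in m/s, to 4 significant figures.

Δv ≈ 1219 m/s

μ = GM = 6.674×10⁻¹¹ × 3.301×10²³ = 2.203×10¹³ m³/s².
r = 2440 + 104.1 = 2544.1 km = 2.5441×10⁶ m.
Circular speed v_c = √(μ/r) = 2943 m/s.
Escape speed v_esc = √(2μ/r) = √2 × v_c = 4162 m/s.
Δv = v_esc − v_c = 1219 m/s.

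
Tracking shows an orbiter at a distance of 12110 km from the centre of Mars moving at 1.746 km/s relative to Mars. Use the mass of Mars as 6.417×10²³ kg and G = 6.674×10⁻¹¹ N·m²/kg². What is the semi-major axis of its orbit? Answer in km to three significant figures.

μ = GM = 6.674×10⁻¹¹ × 6.417×10²³ = 4.283×10¹³ m³/s².
r = 1.211×10⁷ m.
Vis-viva rearranged: 1/a = 2/r − v²/μ = 1.652×10⁻⁷ − 7.118×10⁻⁸ = 9.397×10⁻⁸ m⁻¹.
a = 1.064×10⁷ m = 10642 km.

a ≈ 10600 km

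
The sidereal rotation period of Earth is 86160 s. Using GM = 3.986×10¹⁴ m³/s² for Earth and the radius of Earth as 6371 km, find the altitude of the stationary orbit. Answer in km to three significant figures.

A synchronous orbit has period T, so by Kepler's third law a = (μT²/4π²)^(1/3).
μT²/4π² = 3.986×10¹⁴ × (8.616×10⁴)² / 39.48 = 7.495×10²² m³.
a = 4.216×10⁷ m = 42163 km.
Altitude h = a − R = 42163 − 6371 = 35792 km.

h_sync ≈ 35800 km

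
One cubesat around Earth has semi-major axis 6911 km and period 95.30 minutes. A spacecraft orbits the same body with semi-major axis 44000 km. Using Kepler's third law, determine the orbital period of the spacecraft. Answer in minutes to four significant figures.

T₂ ≈ 1531 minutes

Kepler's third law: T² ∝ a³, so T₂ = T₁ (a₂/a₁)^(3/2).
a₂/a₁ = 6.367, (a₂/a₁)^(3/2) = 16.06.
T₂ = 95.30 × 16.06 = 1531 minutes.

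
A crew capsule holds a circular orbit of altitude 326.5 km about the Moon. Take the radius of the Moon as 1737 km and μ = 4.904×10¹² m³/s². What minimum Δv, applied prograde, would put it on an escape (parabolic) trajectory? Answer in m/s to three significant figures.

r = 1737 + 326.5 = 2063.5 km = 2.0635×10⁶ m.
Circular speed v_c = √(μ/r) = 1542 m/s.
Escape speed v_esc = √(2μ/r) = √2 × v_c = 2180 m/s.
Δv = v_esc − v_c = 638.6 m/s.

Δv ≈ 639 m/s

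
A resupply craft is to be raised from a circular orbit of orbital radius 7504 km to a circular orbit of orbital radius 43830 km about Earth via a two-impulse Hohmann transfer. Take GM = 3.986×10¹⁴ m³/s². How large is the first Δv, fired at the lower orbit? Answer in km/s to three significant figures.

Δv ≈ 2.24 km/s

r₁ = 7504 km = 7.504×10⁶ m.
r₂ = 43830 km = 4.383×10⁷ m.
Transfer ellipse a_t = (r₁ + r₂)/2 = 2.567×10⁷ m.
At r₁: circular v_c1 = √(μ/r₁) = 7288 m/s; transfer-perigee v_p = √[μ(2/r₁ − 1/a_t)] = 9524 m/s.
Δv₁ = v_p − v_c1 = 2236 m/s.
= 2.236 km/s.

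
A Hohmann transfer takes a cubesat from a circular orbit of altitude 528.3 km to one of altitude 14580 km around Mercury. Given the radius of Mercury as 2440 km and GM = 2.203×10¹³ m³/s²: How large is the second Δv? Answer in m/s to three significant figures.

Δv ≈ 518 m/s

r₁ = 2440 + 528.3 = 2968.3 km = 2.9683×10⁶ m.
r₂ = 2440 + 14580 = 17020 km = 1.7020×10⁷ m.
Transfer ellipse a_t = (r₁ + r₂)/2 = 9.994×10⁶ m.
At r₁: circular v_c1 = √(μ/r₁) = 2724 m/s; transfer-periherm v_p = √[μ(2/r₁ − 1/a_t)] = 3555 m/s.
At r₂: circular v_c2 = √(μ/r₂) = 1138 m/s; transfer-apoherm v_a = √[μ(2/r₂ − 1/a_t)] = 620.0 m/s.
Δv₂ = v_c2 − v_a = 517.7 m/s.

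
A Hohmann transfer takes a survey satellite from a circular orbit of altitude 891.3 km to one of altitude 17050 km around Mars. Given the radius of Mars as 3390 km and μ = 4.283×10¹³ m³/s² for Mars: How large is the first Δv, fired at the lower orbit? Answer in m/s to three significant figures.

r₁ = 3390 + 891.3 = 4281.3 km = 4.2813×10⁶ m.
r₂ = 3390 + 17050 = 20440 km = 2.0440×10⁷ m.
Transfer ellipse a_t = (r₁ + r₂)/2 = 1.236×10⁷ m.
At r₁: circular v_c1 = √(μ/r₁) = 3163 m/s; transfer-periapsis v_p = √[μ(2/r₁ − 1/a_t)] = 4067 m/s.
Δv₁ = v_p − v_c1 = 904.4 m/s.

Δv ≈ 904 m/s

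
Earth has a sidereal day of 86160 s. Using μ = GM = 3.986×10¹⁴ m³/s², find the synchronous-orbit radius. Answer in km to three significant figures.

r_sync ≈ 42200 km

A synchronous orbit has period T, so by Kepler's third law a = (μT²/4π²)^(1/3).
μT²/4π² = 3.986×10¹⁴ × (8.616×10⁴)² / 39.48 = 7.495×10²² m³.
a = 4.216×10⁷ m = 42163 km.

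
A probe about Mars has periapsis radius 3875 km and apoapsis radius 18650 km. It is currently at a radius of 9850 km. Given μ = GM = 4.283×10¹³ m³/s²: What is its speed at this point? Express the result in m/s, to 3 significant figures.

Semi-major axis a = (r_p + r_a)/2 = 11262 km = 1.126×10⁷ m.
Vis-viva: v² = μ(2/r − 1/a) = 4.283×10¹³ × (2.030×10⁻⁷ − 8.879×10⁻⁸) = 4.894×10⁶ m²/s².
v = 2212 m/s.

v ≈ 2210 m/s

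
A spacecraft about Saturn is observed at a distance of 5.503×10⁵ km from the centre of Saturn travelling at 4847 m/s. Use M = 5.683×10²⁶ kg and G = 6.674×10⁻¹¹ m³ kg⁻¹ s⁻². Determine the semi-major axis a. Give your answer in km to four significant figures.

a ≈ 3.317×10⁵ km

μ = GM = 6.674×10⁻¹¹ × 5.683×10²⁶ = 3.793×10¹⁶ m³/s².
r = 5.503×10⁸ m.
Vis-viva rearranged: 1/a = 2/r − v²/μ = 3.634×10⁻⁹ − 6.194×10⁻¹⁰ = 3.015×10⁻⁹ m⁻¹.
a = 3.317×10⁸ m = 3.3168×10⁵ km.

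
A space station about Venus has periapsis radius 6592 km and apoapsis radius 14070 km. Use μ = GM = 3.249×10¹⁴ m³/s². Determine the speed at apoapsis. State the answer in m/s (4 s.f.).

Semi-major axis a = (r_p + r_a)/2 = 10331 km = 1.033×10⁷ m.
Vis-viva: v² = μ(2/r − 1/a) = 3.249×10¹⁴ × (1.421×10⁻⁷ − 9.680×10⁻⁸) = 1.473×10⁷ m²/s².
v = 3839 m/s.

v ≈ 3839 m/s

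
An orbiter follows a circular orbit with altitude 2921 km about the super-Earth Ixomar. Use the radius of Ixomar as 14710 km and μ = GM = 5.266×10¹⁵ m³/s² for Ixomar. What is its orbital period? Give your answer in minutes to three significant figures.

T ≈ 107 minutes

r = 14710 + 2921 = 17631 km = 1.7631×10⁷ m.
Kepler's third law: T = 2π√(r³/μ) = 2π√((1.763×10⁷)³ / 5.266×10¹⁵).
r³/μ = 1.041×10⁶ s², so T = 2π × 1.020×10³ = 6.410×10³ s.
Converting: 6.410×10³ s ÷ 60.00 = 106.8 minutes.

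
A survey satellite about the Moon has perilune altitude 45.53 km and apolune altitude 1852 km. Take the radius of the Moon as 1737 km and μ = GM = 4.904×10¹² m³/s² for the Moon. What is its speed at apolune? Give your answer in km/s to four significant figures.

v ≈ 0.9523 km/s

r_p = 1737 + 45.53 = 1782.5 km = 1.7825×10⁶ m.
r_a = 1737 + 1852 = 3589.0 km = 3.5890×10⁶ m.
Semi-major axis a = (r_p + r_a)/2 = 2685.8 km = 2.686×10⁶ m.
Vis-viva: v² = μ(2/r − 1/a) = 4.904×10¹² × (5.573×10⁻⁷ − 3.723×10⁻⁷) = 9.069×10⁵ m²/s².
v = 952.3 m/s = 0.9523 km/s.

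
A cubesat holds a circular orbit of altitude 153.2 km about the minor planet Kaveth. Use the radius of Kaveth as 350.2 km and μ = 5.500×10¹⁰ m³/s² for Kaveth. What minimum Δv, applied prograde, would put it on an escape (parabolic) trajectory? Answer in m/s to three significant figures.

Δv ≈ 137 m/s

r = 350.2 + 153.2 = 503.40 km = 5.0340×10⁵ m.
Circular speed v_c = √(μ/r) = 330.5 m/s.
Escape speed v_esc = √(2μ/r) = √2 × v_c = 467.5 m/s.
Δv = v_esc − v_c = 136.9 m/s.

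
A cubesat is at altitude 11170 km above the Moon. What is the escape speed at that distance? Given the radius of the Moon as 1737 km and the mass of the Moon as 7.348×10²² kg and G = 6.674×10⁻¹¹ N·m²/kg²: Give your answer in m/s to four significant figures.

v_esc ≈ 871.7 m/s

μ = GM = 6.674×10⁻¹¹ × 7.348×10²² = 4.904×10¹² m³/s².
r = 1737 + 11170 = 12907 km = 1.2907×10⁷ m.
Escape speed v_esc = √(2μ/r) = √(2 × 4.904×10¹² / 1.291×10⁷) = √(7.599×10⁵) = 871.7 m/s.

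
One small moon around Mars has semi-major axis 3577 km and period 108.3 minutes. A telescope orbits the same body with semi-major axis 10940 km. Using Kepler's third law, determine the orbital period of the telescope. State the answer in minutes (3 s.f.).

T₂ ≈ 579 minutes

Kepler's third law: T² ∝ a³, so T₂ = T₁ (a₂/a₁)^(3/2).
a₂/a₁ = 3.058, (a₂/a₁)^(3/2) = 5.349.
T₂ = 108.3 × 5.349 = 579.3 minutes.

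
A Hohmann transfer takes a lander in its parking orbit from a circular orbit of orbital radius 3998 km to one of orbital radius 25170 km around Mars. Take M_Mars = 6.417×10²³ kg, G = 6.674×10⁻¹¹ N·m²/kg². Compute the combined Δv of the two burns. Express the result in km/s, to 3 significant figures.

Δv_total ≈ 1.65 km/s

μ = GM = 6.674×10⁻¹¹ × 6.417×10²³ = 4.283×10¹³ m³/s².
r₁ = 3998 km = 3.998×10⁶ m.
r₂ = 25170 km = 2.517×10⁷ m.
Transfer ellipse a_t = (r₁ + r₂)/2 = 1.458×10⁷ m.
At r₁: circular v_c1 = √(μ/r₁) = 3273 m/s; transfer-periapsis v_p = √[μ(2/r₁ − 1/a_t)] = 4300 m/s.
Δv₁ = v_p − v_c1 = 1027 m/s.
At r₂: circular v_c2 = √(μ/r₂) = 1304 m/s; transfer-apoapsis v_a = √[μ(2/r₂ − 1/a_t)] = 683.0 m/s.
Δv₂ = v_c2 − v_a = 621.5 m/s.
Total Δv = Δv₁ + Δv₂ = 1648 m/s = 1.648 km/s.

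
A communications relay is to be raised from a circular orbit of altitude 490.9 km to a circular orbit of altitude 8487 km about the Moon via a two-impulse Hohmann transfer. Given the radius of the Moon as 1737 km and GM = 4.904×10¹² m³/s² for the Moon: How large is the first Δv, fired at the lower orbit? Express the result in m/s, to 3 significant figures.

Δv ≈ 418 m/s

r₁ = 1737 + 490.9 = 2227.9 km = 2.2279×10⁶ m.
r₂ = 1737 + 8487 = 10224 km = 1.0224×10⁷ m.
Transfer ellipse a_t = (r₁ + r₂)/2 = 6.226×10⁶ m.
At r₁: circular v_c1 = √(μ/r₁) = 1484 m/s; transfer-perilune v_p = √[μ(2/r₁ − 1/a_t)] = 1901 m/s.
Δv₁ = v_p − v_c1 = 417.6 m/s.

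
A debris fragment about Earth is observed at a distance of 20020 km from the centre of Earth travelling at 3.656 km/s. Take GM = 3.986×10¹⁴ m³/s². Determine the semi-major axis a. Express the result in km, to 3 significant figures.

r = 2.002×10⁷ m.
Specific orbital energy ε = v²/2 − μ/r = (3656)²/2 − 3.986×10¹⁴/2.002×10⁷ = -1.323×10⁷ J/kg.
Since ε = −μ/(2a), a = −μ/(2ε) = 1.507×10⁷ m = 15068 km.

a ≈ 15100 km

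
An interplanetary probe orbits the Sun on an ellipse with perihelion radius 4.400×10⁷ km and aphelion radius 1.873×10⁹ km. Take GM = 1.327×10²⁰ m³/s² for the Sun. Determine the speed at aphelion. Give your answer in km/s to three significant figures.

v ≈ 1.80 km/s

Semi-major axis a = (r_p + r_a)/2 = 9.5850×10⁸ km = 9.585×10¹¹ m.
Vis-viva: v² = μ(2/r − 1/a) = 1.327×10²⁰ × (1.068×10⁻¹² − 1.043×10⁻¹²) = 3.252×10⁶ m²/s².
v = 1803 m/s = 1.803 km/s.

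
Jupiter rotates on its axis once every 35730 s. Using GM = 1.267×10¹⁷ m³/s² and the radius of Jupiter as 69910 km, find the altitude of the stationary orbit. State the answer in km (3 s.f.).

h_sync ≈ 90100 km

A synchronous orbit has period T, so by Kepler's third law a = (μT²/4π²)^(1/3).
μT²/4π² = 1.267×10¹⁷ × (3.573×10⁴)² / 39.48 = 4.097×10²⁴ m³.
a = 1.600×10⁸ m = 1.6002×10⁵ km.
Altitude h = a − R = 1.6002×10⁵ − 69910 = 90105 km.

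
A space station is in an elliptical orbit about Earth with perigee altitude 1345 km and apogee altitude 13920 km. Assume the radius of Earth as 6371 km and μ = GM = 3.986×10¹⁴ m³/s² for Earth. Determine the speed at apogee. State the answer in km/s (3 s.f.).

v ≈ 3.29 km/s

r_p = 6371 + 1345 = 7716.0 km = 7.7160×10⁶ m.
r_a = 6371 + 13920 = 20291 km = 2.0291×10⁷ m.
Semi-major axis a = (r_p + r_a)/2 = 14004 km = 1.400×10⁷ m.
Vis-viva: v² = μ(2/r − 1/a) = 3.986×10¹⁴ × (9.857×10⁻⁸ − 7.141×10⁻⁸) = 1.082×10⁷ m²/s².
v = 3290 m/s = 3.290 km/s.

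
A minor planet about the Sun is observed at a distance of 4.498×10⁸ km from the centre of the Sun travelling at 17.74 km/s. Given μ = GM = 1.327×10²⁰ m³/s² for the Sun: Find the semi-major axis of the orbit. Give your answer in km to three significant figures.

r = 4.498×10¹¹ m.
Specific orbital energy ε = v²/2 − μ/r = (17740)²/2 − 1.327×10²⁰/4.498×10¹¹ = -1.377×10⁸ J/kg.
Since ε = −μ/(2a), a = −μ/(2ε) = 4.820×10¹¹ m = 4.8196×10⁸ km.

a ≈ 4.82×10⁸ km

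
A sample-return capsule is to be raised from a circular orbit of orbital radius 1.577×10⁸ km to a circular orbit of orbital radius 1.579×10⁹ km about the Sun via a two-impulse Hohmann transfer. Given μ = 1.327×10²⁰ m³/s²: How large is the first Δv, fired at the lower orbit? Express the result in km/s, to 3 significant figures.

r₁ = 1.577×10⁸ km = 1.577×10¹¹ m.
r₂ = 1.579×10⁹ km = 1.579×10¹² m.
Transfer ellipse a_t = (r₁ + r₂)/2 = 8.684×10¹¹ m.
At r₁: circular v_c1 = √(μ/r₁) = 29010 m/s; transfer-perihelion v_p = √[μ(2/r₁ − 1/a_t)] = 39120 m/s.
Δv₁ = v_p − v_c1 = 10110 m/s.
= 10.11 km/s.

Δv ≈ 10.1 km/s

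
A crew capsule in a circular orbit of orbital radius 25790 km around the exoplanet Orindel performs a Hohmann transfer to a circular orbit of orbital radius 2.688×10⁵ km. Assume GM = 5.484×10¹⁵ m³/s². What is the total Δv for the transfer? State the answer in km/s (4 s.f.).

Δv_total ≈ 7.744 km/s

r₁ = 25790 km = 2.579×10⁷ m.
r₂ = 2.688×10⁵ km = 2.688×10⁸ m.
Transfer ellipse a_t = (r₁ + r₂)/2 = 1.473×10⁸ m.
At r₁: circular v_c1 = √(μ/r₁) = 14580 m/s; transfer-periapsis v_p = √[μ(2/r₁ − 1/a_t)] = 19700 m/s.
Δv₁ = v_p − v_c1 = 5117 m/s.
At r₂: circular v_c2 = √(μ/r₂) = 4517 m/s; transfer-apoapsis v_a = √[μ(2/r₂ − 1/a_t)] = 1890 m/s.
Δv₂ = v_c2 − v_a = 2627 m/s.
Total Δv = Δv₁ + Δv₂ = 7744 m/s = 7.744 km/s.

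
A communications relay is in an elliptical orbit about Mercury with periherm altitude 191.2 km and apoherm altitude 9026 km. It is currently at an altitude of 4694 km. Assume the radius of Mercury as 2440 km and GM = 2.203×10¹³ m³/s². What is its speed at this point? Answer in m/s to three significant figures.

v ≈ 1750 m/s

r_p = 2440 + 191.2 = 2631.2 km = 2.6312×10⁶ m.
r_a = 2440 + 9026 = 11466 km = 1.1466×10⁷ m.
r = 2440 + 4694 = 7134.0 km = 7.134×10⁶ m.
Semi-major axis a = (r_p + r_a)/2 = 7048.6 km = 7.049×10⁶ m.
Vis-viva: v² = μ(2/r − 1/a) = 2.203×10¹³ × (2.803×10⁻⁷ − 1.419×10⁻⁷) = 3.051×10⁶ m²/s².
v = 1747 m/s.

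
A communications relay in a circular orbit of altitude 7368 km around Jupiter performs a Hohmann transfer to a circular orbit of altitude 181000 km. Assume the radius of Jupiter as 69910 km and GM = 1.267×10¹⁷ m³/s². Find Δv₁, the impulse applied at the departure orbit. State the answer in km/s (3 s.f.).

Δv ≈ 9.58 km/s

r₁ = 69910 + 7368 = 77278 km = 7.7278×10⁷ m.
r₂ = 69910 + 181000 = 250910 km = 2.5091×10⁸ m.
Transfer ellipse a_t = (r₁ + r₂)/2 = 1.641×10⁸ m.
At r₁: circular v_c1 = √(μ/r₁) = 40490 m/s; transfer-perijove v_p = √[μ(2/r₁ − 1/a_t)] = 50070 m/s.
Δv₁ = v_p − v_c1 = 9578 m/s.
= 9.578 km/s.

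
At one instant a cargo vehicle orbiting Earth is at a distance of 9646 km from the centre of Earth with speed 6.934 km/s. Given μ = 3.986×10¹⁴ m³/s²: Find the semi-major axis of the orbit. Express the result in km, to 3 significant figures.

r = 9.646×10⁶ m.
Vis-viva rearranged: 1/a = 2/r − v²/μ = 2.073×10⁻⁷ − 1.206×10⁻⁷ = 8.672×10⁻⁸ m⁻¹.
a = 1.153×10⁷ m = 11532 km.

a ≈ 11500 km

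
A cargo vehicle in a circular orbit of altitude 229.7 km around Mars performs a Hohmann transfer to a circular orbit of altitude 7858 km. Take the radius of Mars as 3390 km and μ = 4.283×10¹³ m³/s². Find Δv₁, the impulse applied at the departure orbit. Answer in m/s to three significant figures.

r₁ = 3390 + 229.7 = 3619.7 km = 3.6197×10⁶ m.
r₂ = 3390 + 7858 = 11248 km = 1.1248×10⁷ m.
Transfer ellipse a_t = (r₁ + r₂)/2 = 7.434×10⁶ m.
At r₁: circular v_c1 = √(μ/r₁) = 3440 m/s; transfer-periapsis v_p = √[μ(2/r₁ − 1/a_t)] = 4231 m/s.
Δv₁ = v_p − v_c1 = 791.4 m/s.

Δv ≈ 791 m/s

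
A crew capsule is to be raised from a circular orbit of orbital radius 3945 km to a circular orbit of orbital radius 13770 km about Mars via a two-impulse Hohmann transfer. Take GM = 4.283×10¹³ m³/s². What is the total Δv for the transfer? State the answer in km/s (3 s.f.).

Δv_total ≈ 1.40 km/s

r₁ = 3945 km = 3.945×10⁶ m.
r₂ = 13770 km = 1.377×10⁷ m.
Transfer ellipse a_t = (r₁ + r₂)/2 = 8.858×10⁶ m.
At r₁: circular v_c1 = √(μ/r₁) = 3295 m/s; transfer-periapsis v_p = √[μ(2/r₁ − 1/a_t)] = 4108 m/s.
Δv₁ = v_p − v_c1 = 813.3 m/s.
At r₂: circular v_c2 = √(μ/r₂) = 1764 m/s; transfer-apoapsis v_a = √[μ(2/r₂ − 1/a_t)] = 1177 m/s.
Δv₂ = v_c2 − v_a = 586.6 m/s.
Total Δv = Δv₁ + Δv₂ = 1400 m/s = 1.400 km/s.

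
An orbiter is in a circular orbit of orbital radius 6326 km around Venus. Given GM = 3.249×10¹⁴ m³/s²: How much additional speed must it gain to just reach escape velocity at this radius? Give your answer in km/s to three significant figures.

r = 6326 km = 6.326×10⁶ m.
Circular speed v_c = √(μ/r) = 7167 m/s.
Escape speed v_esc = √(2μ/r) = √2 × v_c = 10140 m/s.
Δv = v_esc − v_c = 2968 m/s = 2.968 km/s.

Δv ≈ 2.97 km/s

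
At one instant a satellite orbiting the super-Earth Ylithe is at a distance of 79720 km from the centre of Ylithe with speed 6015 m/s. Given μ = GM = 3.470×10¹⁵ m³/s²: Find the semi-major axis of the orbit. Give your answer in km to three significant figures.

r = 7.972×10⁷ m.
Vis-viva rearranged: 1/a = 2/r − v²/μ = 2.509×10⁻⁸ − 1.043×10⁻⁸ = 1.466×10⁻⁸ m⁻¹.
a = 6.821×10⁷ m = 68207 km.

a ≈ 68200 km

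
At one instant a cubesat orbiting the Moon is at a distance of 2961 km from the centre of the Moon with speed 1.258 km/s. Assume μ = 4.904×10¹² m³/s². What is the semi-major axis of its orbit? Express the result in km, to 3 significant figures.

r = 2.961×10⁶ m.
Vis-viva rearranged: 1/a = 2/r − v²/μ = 6.754×10⁻⁷ − 3.227×10⁻⁷ = 3.527×10⁻⁷ m⁻¹.
a = 2.835×10⁶ m = 2835.0 km.

a ≈ 2830 km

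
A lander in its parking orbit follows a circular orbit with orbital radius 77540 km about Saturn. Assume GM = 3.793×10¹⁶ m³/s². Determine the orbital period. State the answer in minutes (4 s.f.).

T ≈ 367.1 minutes

r = 77540 km = 7.754×10⁷ m.
Kepler's third law: T = 2π√(r³/μ) = 2π√((7.754×10⁷)³ / 3.793×10¹⁶).
r³/μ = 1.229×10⁷ s², so T = 2π × 3.506×10³ = 2.203×10⁴ s.
Converting: 2.203×10⁴ s ÷ 60.00 = 367.1 minutes.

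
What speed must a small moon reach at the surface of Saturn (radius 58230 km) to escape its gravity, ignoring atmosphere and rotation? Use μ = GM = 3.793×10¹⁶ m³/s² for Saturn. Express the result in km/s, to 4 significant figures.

r = R = 5.823×10⁷ m.
Escape speed v_esc = √(2μ/r) = √(2 × 3.793×10¹⁶ / 5.823×10⁷) = √(1.303×10⁹) = 36090 m/s.
= 36.09 km/s.

v_esc ≈ 36.09 km/s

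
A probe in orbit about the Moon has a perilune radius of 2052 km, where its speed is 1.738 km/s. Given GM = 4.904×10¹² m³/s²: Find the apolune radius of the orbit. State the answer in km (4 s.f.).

apolune radius ≈ 3524 km

r_p = 2.052×10⁶ m.
Specific energy ε = v²/2 − μ/r = -8.795×10⁵ J/kg, so a = −μ/(2ε) = 2.788×10⁶ m.
The apsides satisfy r_p + r_a = 2a, so the apolune radius is 2a − r_p = 3.524×10⁶ m = 3523.6 km.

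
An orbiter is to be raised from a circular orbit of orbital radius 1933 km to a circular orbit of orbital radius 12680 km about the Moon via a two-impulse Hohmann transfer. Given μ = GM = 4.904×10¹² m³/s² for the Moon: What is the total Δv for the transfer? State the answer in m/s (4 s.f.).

Δv_total ≈ 807.5 m/s

r₁ = 1933 km = 1.933×10⁶ m.
r₂ = 12680 km = 1.268×10⁷ m.
Transfer ellipse a_t = (r₁ + r₂)/2 = 7.306×10⁶ m.
At r₁: circular v_c1 = √(μ/r₁) = 1593 m/s; transfer-perilune v_p = √[μ(2/r₁ − 1/a_t)] = 2098 m/s.
Δv₁ = v_p − v_c1 = 505.5 m/s.
At r₂: circular v_c2 = √(μ/r₂) = 621.9 m/s; transfer-apolune v_a = √[μ(2/r₂ − 1/a_t)] = 319.9 m/s.
Δv₂ = v_c2 − v_a = 302.0 m/s.
Total Δv = Δv₁ + Δv₂ = 807.5 m/s.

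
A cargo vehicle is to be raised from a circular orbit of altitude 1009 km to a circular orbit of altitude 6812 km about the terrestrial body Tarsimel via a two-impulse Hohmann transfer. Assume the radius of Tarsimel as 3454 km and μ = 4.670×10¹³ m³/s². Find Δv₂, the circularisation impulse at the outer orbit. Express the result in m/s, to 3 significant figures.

Δv ≈ 472 m/s

r₁ = 3454 + 1009 = 4463.0 km = 4.4630×10⁶ m.
r₂ = 3454 + 6812 = 10266 km = 1.0266×10⁷ m.
Transfer ellipse a_t = (r₁ + r₂)/2 = 7.364×10⁶ m.
At r₁: circular v_c1 = √(μ/r₁) = 3235 m/s; transfer-periapsis v_p = √[μ(2/r₁ − 1/a_t)] = 3819 m/s.
At r₂: circular v_c2 = √(μ/r₂) = 2133 m/s; transfer-apoapsis v_a = √[μ(2/r₂ − 1/a_t)] = 1660 m/s.
Δv₂ = v_c2 − v_a = 472.5 m/s.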